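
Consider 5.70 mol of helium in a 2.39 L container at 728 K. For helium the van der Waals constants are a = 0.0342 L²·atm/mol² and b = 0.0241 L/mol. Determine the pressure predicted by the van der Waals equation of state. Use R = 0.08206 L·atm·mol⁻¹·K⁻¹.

P ≈ 151.0 atm

P = nRT/(V − nb) − a n²/V²
nRT/(V − nb) = (5.70)(0.08206)(728)/(2.39 − 5.70×0.0241) = 340.52/2.2526 = 151.17 atm
a n²/V² = (0.0342)(5.70)²/(2.39)² = 0.19453 atm
P = 151.17 − 0.19453 = 151.0 atm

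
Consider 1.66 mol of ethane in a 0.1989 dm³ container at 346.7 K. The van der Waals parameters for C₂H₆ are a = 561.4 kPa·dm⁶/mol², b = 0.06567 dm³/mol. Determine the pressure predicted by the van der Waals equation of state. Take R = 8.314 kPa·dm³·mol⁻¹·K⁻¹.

P = nRT/(V − nb) − a n²/V²
nRT/(V − nb) = (1.66)(8.314)(346.7)/(0.1989 − 1.66×0.06567) = 4784.9/0.089888 = 53232 kPa
a n²/V² = (561.4)(1.66)²/(0.1989)² = 39104 kPa
P = 53232 − 39104 = 14128 kPa

P ≈ 14128 kPa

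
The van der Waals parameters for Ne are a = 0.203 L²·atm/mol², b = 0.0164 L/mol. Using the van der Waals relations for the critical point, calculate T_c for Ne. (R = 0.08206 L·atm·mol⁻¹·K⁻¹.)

For a van der Waals gas, T_c = 8a/(27Rb).
T_c = 8×0.203/(27×0.08206×0.0164) = 1.6240/0.036336 = 44.69 K

T_c ≈ 44.69 K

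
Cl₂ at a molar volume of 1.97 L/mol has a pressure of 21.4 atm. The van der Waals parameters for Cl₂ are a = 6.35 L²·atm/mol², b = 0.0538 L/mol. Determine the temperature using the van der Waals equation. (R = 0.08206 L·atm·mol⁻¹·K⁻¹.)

T ≈ 537.9 K

T = (P + a/V_m²)(V_m − b)/R
P + a/V_m² = 21.4 + 6.35/(1.97)² = 23.036 atm
V_m − b = 1.97 − 0.0538 = 1.9162 L/mol
T = (23.036)(1.9162)/0.08206 = 537.9 K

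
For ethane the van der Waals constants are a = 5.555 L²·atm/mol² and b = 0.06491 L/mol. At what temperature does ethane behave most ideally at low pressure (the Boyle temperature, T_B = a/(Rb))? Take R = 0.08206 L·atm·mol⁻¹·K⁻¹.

For a van der Waals gas the second virial coefficient B₂ = b − a/(RT) vanishes at T_B = a/(Rb).
T_B = 5.555/(0.08206×0.06491) = 5.555/0.0053265 = 1043 K

T_B ≈ 1043 K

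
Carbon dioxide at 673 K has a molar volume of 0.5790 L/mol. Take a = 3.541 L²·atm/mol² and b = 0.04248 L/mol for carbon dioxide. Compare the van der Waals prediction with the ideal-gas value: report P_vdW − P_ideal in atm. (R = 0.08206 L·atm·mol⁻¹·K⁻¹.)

Ideal: P_ideal = RT/V_m = (0.08206)(673)/0.5790 = 95.3823 atm
vdW: P = RT/(V_m − b) − a/V_m² = 55.2264/0.536520 − 3.541/0.335241 = 102.934 − 10.5626 = 92.371 atm
ΔP = 92.371 − 95.3823 = -3.01 atm

ΔP ≈ -3.01 atm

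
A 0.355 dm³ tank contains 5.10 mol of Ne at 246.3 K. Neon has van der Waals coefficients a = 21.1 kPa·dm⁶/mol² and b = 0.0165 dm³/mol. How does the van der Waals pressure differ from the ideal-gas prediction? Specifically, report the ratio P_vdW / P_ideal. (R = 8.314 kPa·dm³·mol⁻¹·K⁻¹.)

Ideal: P_ideal = nRT/V = (5.10)(8.314)(246.3)/0.355 = 29418.2 kPa
vdW: P = nRT/(V − nb) − a n²/V² = 10443.5/0.270850 − 548.811/0.126025 = 38558.2 − 4354.78 = 34203.4 kPa
Ratio = 34203.4/29418.2 = 1.163

P_vdW / P_ideal ≈ 1.163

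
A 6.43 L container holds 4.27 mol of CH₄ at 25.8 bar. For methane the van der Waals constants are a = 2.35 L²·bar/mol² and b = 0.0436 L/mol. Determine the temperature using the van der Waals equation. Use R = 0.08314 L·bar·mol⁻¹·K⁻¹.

T ≈ 472.0 K

T = (P + a n²/V²)(V − nb)/(nR)
P + a n²/V² = 25.8 + (2.35)(4.27)²/(6.43)² = 26.836 bar
V − nb = 6.43 − (4.27)(0.0436) = 6.2438 L
T = (26.836)(6.2438)/((4.27)(0.08314)) = 472.0 K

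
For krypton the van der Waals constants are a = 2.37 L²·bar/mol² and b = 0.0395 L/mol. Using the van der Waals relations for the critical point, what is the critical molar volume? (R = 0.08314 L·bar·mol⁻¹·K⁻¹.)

V_m,c ≈ 0.1185 L/mol

For a van der Waals gas, V_m,c = 3b.
V_m,c = 3×0.0395 = 0.1185 L/mol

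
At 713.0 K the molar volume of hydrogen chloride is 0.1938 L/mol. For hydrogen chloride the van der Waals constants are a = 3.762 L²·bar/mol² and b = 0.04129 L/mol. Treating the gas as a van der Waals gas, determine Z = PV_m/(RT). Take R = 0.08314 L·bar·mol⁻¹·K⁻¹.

P = RT/(V_m − b) − a/V_m² = (0.08314)(713.0)/(0.1938 − 0.04129) − 3.762/(0.1938)²
  = 59.279/0.15251 − 100.16 = 388.69 − 100.16 = 288.53 bar
Z = PV_m/(RT) = (288.53)(0.1938)/((0.08314)(713.0)) = 55.917/59.279 = 0.9433

Z ≈ 0.9433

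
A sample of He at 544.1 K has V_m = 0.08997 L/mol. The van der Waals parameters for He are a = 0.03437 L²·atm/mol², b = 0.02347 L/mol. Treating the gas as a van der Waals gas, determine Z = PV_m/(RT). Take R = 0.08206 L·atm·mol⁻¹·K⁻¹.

P = RT/(V_m − b) − a/V_m² = (0.08206)(544.1)/(0.08997 − 0.02347) − 0.03437/(0.08997)²
  = 44.649/0.066500 − 4.2460 = 671.41 − 4.2460 = 667.16 atm
Z = PV_m/(RT) = (667.16)(0.08997)/((0.08206)(544.1)) = 60.024/44.649 = 1.344

Z ≈ 1.344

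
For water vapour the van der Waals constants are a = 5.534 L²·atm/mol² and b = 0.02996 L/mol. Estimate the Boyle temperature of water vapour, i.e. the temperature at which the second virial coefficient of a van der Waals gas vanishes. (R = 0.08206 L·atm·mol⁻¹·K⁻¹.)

T_B ≈ 2251 K

For a van der Waals gas the second virial coefficient B₂ = b − a/(RT) vanishes at T_B = a/(Rb).
T_B = 5.534/(0.08206×0.02996) = 5.534/0.0024585 = 2251 K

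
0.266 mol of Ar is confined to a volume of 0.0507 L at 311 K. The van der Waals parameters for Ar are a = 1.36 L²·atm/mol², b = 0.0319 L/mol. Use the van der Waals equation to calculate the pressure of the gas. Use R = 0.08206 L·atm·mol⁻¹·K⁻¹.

P ≈ 123.4 atm

P = nRT/(V − nb) − a n²/V²
nRT/(V − nb) = (0.266)(0.08206)(311)/(0.0507 − 0.266×0.0319) = 6.7885/0.042215 = 160.81 atm
a n²/V² = (1.36)(0.266)²/(0.0507)² = 37.436 atm
P = 160.81 − 37.436 = 123.4 atm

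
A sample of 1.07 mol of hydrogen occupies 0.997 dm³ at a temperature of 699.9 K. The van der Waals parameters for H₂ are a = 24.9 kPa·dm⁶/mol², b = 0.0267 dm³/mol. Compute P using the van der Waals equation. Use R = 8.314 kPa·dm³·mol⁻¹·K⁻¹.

P ≈ 6401 kPa

P = nRT/(V − nb) − a n²/V²
nRT/(V − nb) = (1.07)(8.314)(699.9)/(0.997 − 1.07×0.0267) = 6226.3/0.96843 = 6429.3 kPa
a n²/V² = (24.9)(1.07)²/(0.997)² = 28.680 kPa
P = 6429.3 − 28.680 = 6401 kPa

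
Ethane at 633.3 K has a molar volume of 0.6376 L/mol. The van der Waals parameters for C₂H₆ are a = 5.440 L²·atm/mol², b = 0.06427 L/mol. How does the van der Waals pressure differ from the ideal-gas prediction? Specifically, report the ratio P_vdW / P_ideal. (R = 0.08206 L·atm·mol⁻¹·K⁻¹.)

Ideal: P_ideal = RT/V_m = (0.08206)(633.3)/0.6376 = 81.5066 atm
vdW: P = RT/(V_m − b) − a/V_m² = 51.9686/0.573330 − 5.440/0.406534 = 90.6434 − 13.3814 = 77.2620 atm
Ratio = 77.2620/81.5066 = 0.9479

P_vdW / P_ideal ≈ 0.9479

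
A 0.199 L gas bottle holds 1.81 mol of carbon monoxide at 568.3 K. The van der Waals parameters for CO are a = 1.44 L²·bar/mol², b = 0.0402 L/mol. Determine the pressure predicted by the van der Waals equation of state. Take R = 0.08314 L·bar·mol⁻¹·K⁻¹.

P ≈ 558.3 bar

P = nRT/(V − nb) − a n²/V²
nRT/(V − nb) = (1.81)(0.08314)(568.3)/(0.199 − 1.81×0.0402) = 85.520/0.12624 = 677.44 bar
a n²/V² = (1.44)(1.81)²/(0.199)² = 119.13 bar
P = 677.44 − 119.13 = 558.3 bar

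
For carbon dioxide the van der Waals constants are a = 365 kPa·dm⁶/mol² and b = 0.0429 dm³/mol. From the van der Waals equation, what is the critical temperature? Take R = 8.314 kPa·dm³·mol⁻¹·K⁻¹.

For a van der Waals gas, T_c = 8a/(27Rb).
T_c = 8×365/(27×8.314×0.0429) = 2920.0/9.6301 = 303.2 K

T_c ≈ 303.2 K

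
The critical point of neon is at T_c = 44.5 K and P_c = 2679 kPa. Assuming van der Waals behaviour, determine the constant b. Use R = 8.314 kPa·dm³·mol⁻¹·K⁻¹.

From T_c = 8a/(27Rb) and P_c = a/(27b²): b = R T_c/(8 P_c).
b = (8.314)(44.5)/(8×2679) = 369.97/21432 = 0.01726 dm³/mol

b ≈ 0.01726 dm³/mol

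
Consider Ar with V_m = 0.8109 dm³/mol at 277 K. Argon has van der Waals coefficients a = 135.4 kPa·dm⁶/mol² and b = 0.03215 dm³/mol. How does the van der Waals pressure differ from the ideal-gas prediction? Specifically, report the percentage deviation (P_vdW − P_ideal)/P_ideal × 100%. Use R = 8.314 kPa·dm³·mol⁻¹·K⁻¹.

Ideal: P_ideal = RT/V_m = (8.314)(277)/0.8109 = 2840.03 kPa
vdW: P = RT/(V_m − b) − a/V_m² = 2302.98/0.778750 − 135.4/0.657559 = 2957.28 − 205.913 = 2751.37 kPa
% deviation = (2751.37 − 2840.03)/2840.03 × 100% = -3.12%

-3.12 %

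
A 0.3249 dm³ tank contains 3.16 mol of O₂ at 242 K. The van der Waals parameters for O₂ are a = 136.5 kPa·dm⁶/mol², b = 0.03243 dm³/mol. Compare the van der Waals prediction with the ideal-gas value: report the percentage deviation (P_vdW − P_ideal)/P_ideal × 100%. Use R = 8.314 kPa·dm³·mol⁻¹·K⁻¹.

Ideal: P_ideal = nRT/V = (3.16)(8.314)(242)/0.3249 = 19568.7 kPa
vdW: P = nRT/(V − nb) − a n²/V² = 6357.88/0.222421 − 1363.03/0.105560 = 28584.9 − 12912.4 = 15672.5 kPa
% deviation = (15672.5 − 19568.7)/19568.7 × 100% = -19.91%

-19.91 %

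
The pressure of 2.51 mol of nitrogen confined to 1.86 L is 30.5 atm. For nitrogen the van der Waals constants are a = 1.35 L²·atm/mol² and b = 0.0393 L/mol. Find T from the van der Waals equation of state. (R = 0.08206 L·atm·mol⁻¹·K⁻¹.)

T ≈ 281.8 K

T = (P + a n²/V²)(V − nb)/(nR)
P + a n²/V² = 30.5 + (1.35)(2.51)²/(1.86)² = 32.958 atm
V − nb = 1.86 − (2.51)(0.0393) = 1.7614 L
T = (32.958)(1.7614)/((2.51)(0.08206)) = 281.8 K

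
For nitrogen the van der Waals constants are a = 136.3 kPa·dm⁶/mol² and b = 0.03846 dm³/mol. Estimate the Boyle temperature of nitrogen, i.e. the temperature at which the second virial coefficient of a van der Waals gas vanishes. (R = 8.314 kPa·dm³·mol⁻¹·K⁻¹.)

For a van der Waals gas the second virial coefficient B₂ = b − a/(RT) vanishes at T_B = a/(Rb).
T_B = 136.3/(8.314×0.03846) = 136.3/0.31976 = 426.3 K

T_B ≈ 426.3 K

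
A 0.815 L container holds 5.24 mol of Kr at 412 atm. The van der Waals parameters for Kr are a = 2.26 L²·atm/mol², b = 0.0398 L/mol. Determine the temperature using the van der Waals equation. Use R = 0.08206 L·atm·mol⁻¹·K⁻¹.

T = (P + a n²/V²)(V − nb)/(nR)
P + a n²/V² = 412 + (2.26)(5.24)²/(0.815)² = 505.42 atm
V − nb = 0.815 − (5.24)(0.0398) = 0.60645 L
T = (505.42)(0.60645)/((5.24)(0.08206)) = 712.8 K

T ≈ 712.8 K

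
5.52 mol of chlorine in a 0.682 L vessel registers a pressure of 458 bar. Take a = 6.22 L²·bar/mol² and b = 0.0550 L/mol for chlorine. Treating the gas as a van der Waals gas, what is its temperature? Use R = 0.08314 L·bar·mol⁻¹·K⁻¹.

T = (P + a n²/V²)(V − nb)/(nR)
P + a n²/V² = 458 + (6.22)(5.52)²/(0.682)² = 865.47 bar
V − nb = 0.682 − (5.52)(0.0550) = 0.37840 L
T = (865.47)(0.37840)/((5.52)(0.08314)) = 713.6 K

T ≈ 713.6 K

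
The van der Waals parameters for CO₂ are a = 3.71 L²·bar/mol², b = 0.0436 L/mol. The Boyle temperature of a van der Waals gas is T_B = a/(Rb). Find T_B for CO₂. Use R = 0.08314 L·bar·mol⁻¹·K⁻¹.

For a van der Waals gas the second virial coefficient B₂ = b − a/(RT) vanishes at T_B = a/(Rb).
T_B = 3.71/(0.08314×0.0436) = 3.71/0.0036249 = 1023 K

T_B ≈ 1023 K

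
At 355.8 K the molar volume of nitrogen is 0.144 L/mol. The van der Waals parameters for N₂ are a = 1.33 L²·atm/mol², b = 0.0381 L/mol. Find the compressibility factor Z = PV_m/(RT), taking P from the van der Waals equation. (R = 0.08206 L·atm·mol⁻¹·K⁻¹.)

Z ≈ 1.043

P = RT/(V_m − b) − a/V_m² = (0.08206)(355.8)/(0.144 − 0.0381) − 1.33/(0.144)²
  = 29.197/0.10590 − 64.140 = 275.70 − 64.140 = 211.56 atm
Z = PV_m/(RT) = (211.56)(0.144)/((0.08206)(355.8)) = 30.465/29.197 = 1.043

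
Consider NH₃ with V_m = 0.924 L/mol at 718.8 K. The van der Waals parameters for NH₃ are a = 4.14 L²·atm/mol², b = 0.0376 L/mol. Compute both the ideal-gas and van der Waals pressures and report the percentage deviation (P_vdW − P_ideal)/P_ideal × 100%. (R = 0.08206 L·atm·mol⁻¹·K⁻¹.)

Ideal: P_ideal = RT/V_m = (0.08206)(718.8)/0.924 = 63.8363 atm
vdW: P = RT/(V_m − b) − a/V_m² = 58.9847/0.886400 − 4.14/0.853776 = 66.5441 − 4.84905 = 61.6951 atm
% deviation = (61.6951 − 63.8363)/63.8363 × 100% = -3.35%

-3.35 %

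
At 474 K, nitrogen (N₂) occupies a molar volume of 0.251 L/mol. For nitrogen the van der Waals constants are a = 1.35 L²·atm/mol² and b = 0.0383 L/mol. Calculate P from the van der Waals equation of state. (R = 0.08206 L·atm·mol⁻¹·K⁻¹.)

P ≈ 161.4 atm

P = RT/(V_m − b) − a/V_m²
RT/(V_m − b) = (0.08206)(474)/(0.251 − 0.0383) = 38.896/0.21270 = 182.87 atm
a/V_m² = 1.35/(0.251)² = 21.428 atm
P = 182.87 − 21.428 = 161.4 atm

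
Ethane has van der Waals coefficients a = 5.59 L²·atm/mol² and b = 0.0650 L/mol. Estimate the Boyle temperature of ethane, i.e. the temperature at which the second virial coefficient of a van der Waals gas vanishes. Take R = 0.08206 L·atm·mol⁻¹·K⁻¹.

T_B ≈ 1048 K

For a van der Waals gas the second virial coefficient B₂ = b − a/(RT) vanishes at T_B = a/(Rb).
T_B = 5.59/(0.08206×0.0650) = 5.59/0.0053339 = 1048 K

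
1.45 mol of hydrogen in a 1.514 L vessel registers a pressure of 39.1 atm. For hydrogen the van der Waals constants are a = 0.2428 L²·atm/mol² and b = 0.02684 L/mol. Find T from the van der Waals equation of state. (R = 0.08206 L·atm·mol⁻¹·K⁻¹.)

T = (P + a n²/V²)(V − nb)/(nR)
P + a n²/V² = 39.1 + (0.2428)(1.45)²/(1.514)² = 39.323 atm
V − nb = 1.514 − (1.45)(0.02684) = 1.4751 L
T = (39.323)(1.4751)/((1.45)(0.08206)) = 487.5 K

T ≈ 487.5 K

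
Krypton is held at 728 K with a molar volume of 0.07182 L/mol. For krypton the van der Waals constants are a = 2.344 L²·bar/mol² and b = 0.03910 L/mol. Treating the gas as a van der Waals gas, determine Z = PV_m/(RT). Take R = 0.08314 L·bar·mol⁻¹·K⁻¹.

Z ≈ 1.656

P = RT/(V_m − b) − a/V_m² = (0.08314)(728)/(0.07182 − 0.03910) − 2.344/(0.07182)²
  = 60.526/0.032720 − 454.43 = 1849.8 − 454.43 = 1395.4 bar
Z = PV_m/(RT) = (1395.4)(0.07182)/((0.08314)(728)) = 100.22/60.526 = 1.656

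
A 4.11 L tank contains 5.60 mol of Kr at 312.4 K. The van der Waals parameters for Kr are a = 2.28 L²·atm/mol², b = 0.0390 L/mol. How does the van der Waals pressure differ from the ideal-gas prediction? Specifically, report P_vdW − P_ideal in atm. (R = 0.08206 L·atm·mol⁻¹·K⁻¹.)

ΔP ≈ -2.273 atm

Ideal: P_ideal = nRT/V = (5.60)(0.08206)(312.4)/4.11 = 34.9292 atm
vdW: P = nRT/(V − nb) − a n²/V² = 143.559/3.89160 − 71.5008/16.8921 = 36.8895 − 4.23280 = 32.6567 atm
ΔP = 32.6567 − 34.9292 = -2.273 atm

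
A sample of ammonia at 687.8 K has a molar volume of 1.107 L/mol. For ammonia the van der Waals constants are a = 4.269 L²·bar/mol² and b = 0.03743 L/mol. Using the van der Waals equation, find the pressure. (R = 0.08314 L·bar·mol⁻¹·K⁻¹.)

P ≈ 49.98 bar

P = RT/(V_m − b) − a/V_m²
RT/(V_m − b) = (0.08314)(687.8)/(1.107 − 0.03743) = 57.184/1.0696 = 53.463 bar
a/V_m² = 4.269/(1.107)² = 3.4836 bar
P = 53.463 − 3.4836 = 49.98 bar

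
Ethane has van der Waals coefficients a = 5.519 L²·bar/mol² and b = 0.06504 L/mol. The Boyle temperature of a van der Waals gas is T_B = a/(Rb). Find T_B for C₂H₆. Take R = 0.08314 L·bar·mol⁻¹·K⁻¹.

T_B ≈ 1021 K

For a van der Waals gas the second virial coefficient B₂ = b − a/(RT) vanishes at T_B = a/(Rb).
T_B = 5.519/(0.08314×0.06504) = 5.519/0.0054074 = 1021 K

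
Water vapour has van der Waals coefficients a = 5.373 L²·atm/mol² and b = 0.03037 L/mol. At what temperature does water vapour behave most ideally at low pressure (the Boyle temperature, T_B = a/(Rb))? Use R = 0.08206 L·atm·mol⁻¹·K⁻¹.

T_B ≈ 2156 K

For a van der Waals gas the second virial coefficient B₂ = b − a/(RT) vanishes at T_B = a/(Rb).
T_B = 5.373/(0.08206×0.03037) = 5.373/0.0024922 = 2156 K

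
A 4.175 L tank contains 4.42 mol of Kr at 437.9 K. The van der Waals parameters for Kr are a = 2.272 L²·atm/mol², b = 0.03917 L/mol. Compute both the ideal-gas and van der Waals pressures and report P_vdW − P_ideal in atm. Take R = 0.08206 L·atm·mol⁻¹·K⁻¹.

Ideal: P_ideal = nRT/V = (4.42)(0.08206)(437.9)/4.175 = 38.0428 atm
vdW: P = nRT/(V − nb) − a n²/V² = 158.829/4.00187 − 44.3867/17.4306 = 39.6887 − 2.54648 = 37.1422 atm
ΔP = 37.1422 − 38.0428 = -0.901 atm

ΔP ≈ -0.901 atm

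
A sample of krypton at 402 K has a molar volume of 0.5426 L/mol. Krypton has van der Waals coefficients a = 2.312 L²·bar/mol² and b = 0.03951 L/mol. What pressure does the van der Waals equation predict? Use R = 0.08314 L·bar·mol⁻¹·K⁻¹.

P ≈ 58.58 bar

P = RT/(V_m − b) − a/V_m²
RT/(V_m − b) = (0.08314)(402)/(0.5426 − 0.03951) = 33.422/0.50309 = 66.433 bar
a/V_m² = 2.312/(0.5426)² = 7.8529 bar
P = 66.433 − 7.8529 = 58.58 bar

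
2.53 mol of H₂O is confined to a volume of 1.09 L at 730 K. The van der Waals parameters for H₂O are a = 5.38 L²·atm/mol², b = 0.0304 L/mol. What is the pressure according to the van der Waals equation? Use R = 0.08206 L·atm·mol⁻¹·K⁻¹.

P = nRT/(V − nb) − a n²/V²
nRT/(V − nb) = (2.53)(0.08206)(730)/(1.09 − 2.53×0.0304) = 151.56/1.0131 = 149.60 atm
a n²/V² = (5.38)(2.53)²/(1.09)² = 28.985 atm
P = 149.60 − 28.985 = 120.6 atm

P ≈ 120.6 atm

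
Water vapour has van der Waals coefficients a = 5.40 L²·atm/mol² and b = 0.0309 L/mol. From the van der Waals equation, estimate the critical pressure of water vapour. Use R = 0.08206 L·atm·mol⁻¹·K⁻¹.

For a van der Waals gas, P_c = a/(27b²).
P_c = 5.40/(27×(0.0309)²) = 5.40/0.025780 = 209.5 atm

P_c ≈ 209.5 atm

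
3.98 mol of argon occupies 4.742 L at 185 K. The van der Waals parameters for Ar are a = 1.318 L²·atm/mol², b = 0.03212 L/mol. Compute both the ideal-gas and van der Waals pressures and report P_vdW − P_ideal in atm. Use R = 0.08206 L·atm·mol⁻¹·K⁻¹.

ΔP ≈ -0.575 atm

Ideal: P_ideal = nRT/V = (3.98)(0.08206)(185)/4.742 = 12.7416 atm
vdW: P = nRT/(V − nb) − a n²/V² = 60.4208/4.61416 − 20.8776/22.4866 = 13.0946 − 0.928446 = 12.1662 atm
ΔP = 12.1662 − 12.7416 = -0.575 atm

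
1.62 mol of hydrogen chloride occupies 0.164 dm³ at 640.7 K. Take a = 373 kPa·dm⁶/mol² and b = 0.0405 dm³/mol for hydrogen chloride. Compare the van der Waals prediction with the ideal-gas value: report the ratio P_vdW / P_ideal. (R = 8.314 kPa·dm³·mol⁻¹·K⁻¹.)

P_vdW / P_ideal ≈ 0.9751

Ideal: P_ideal = nRT/V = (1.62)(8.314)(640.7)/0.164 = 52618.2 kPa
vdW: P = nRT/(V − nb) − a n²/V² = 8629.38/0.0983900 − 978.901/0.0268960 = 87705.9 − 36395.8 = 51310.1 kPa
Ratio = 51310.1/52618.2 = 0.9751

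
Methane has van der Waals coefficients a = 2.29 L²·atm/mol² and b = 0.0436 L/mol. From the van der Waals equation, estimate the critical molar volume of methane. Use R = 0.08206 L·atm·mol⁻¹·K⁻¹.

For a van der Waals gas, V_m,c = 3b.
V_m,c = 3×0.0436 = 0.1308 L/mol

V_m,c ≈ 0.1308 L/mol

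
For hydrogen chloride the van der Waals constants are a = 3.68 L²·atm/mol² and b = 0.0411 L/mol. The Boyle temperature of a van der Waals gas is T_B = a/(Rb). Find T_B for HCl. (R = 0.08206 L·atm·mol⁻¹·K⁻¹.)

For a van der Waals gas the second virial coefficient B₂ = b − a/(RT) vanishes at T_B = a/(Rb).
T_B = 3.68/(0.08206×0.0411) = 3.68/0.0033727 = 1091 K

T_B ≈ 1091 K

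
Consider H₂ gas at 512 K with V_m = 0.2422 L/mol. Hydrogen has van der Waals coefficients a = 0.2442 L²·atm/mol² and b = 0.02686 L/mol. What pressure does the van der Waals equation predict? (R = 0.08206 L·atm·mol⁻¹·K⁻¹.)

P = RT/(V_m − b) − a/V_m²
RT/(V_m − b) = (0.08206)(512)/(0.2422 − 0.02686) = 42.015/0.21534 = 195.11 atm
a/V_m² = 0.2442/(0.2422)² = 4.1629 atm
P = 195.11 − 4.1629 = 190.9 atm

P ≈ 190.9 atm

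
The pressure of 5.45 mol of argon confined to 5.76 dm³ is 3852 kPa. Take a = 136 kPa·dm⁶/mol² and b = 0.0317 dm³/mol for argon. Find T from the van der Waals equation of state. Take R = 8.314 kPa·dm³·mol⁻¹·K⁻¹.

T = (P + a n²/V²)(V − nb)/(nR)
P + a n²/V² = 3852 + (136)(5.45)²/(5.76)² = 3973.8 kPa
V − nb = 5.76 − (5.45)(0.0317) = 5.5872 dm³
T = (3973.8)(5.5872)/((5.45)(8.314)) = 490.0 K

T ≈ 490.0 K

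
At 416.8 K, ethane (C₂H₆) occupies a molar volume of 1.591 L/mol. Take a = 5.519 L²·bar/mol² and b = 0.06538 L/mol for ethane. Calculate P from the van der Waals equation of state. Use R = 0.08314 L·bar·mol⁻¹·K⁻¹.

P ≈ 20.53 bar

P = RT/(V_m − b) − a/V_m²
RT/(V_m − b) = (0.08314)(416.8)/(1.591 − 0.06538) = 34.653/1.5256 = 22.714 bar
a/V_m² = 5.519/(1.591)² = 2.1803 bar
P = 22.714 − 2.1803 = 20.53 bar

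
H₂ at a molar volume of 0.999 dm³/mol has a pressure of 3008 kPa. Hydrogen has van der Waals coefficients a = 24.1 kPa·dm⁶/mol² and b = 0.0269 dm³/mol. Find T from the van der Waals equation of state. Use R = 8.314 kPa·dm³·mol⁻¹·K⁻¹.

T = (P + a/V_m²)(V_m − b)/R
P + a/V_m² = 3008 + 24.1/(0.999)² = 3032.1 kPa
V_m − b = 0.999 − 0.0269 = 0.97210 dm³/mol
T = (3032.1)(0.97210)/8.314 = 354.5 K

T ≈ 354.5 K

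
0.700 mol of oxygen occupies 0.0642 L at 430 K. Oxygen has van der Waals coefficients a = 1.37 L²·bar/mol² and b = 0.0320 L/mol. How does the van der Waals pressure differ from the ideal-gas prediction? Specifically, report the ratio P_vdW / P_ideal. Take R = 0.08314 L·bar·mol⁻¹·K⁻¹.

Ideal: P_ideal = nRT/V = (0.700)(0.08314)(430)/0.0642 = 389.800 bar
vdW: P = nRT/(V − nb) − a n²/V² = 25.0251/0.0418000 − 0.671300/0.00412164 = 598.687 − 162.872 = 435.815 bar
Ratio = 435.815/389.800 = 1.118

P_vdW / P_ideal ≈ 1.118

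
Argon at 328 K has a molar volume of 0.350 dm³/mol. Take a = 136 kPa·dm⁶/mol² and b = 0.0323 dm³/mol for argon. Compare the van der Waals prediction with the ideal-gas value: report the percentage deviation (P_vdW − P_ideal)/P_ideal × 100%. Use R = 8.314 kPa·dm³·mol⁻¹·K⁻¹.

Ideal: P_ideal = RT/V_m = (8.314)(328)/0.350 = 7791.41 kPa
vdW: P = RT/(V_m − b) − a/V_m² = 2726.99/0.317700 − 136/0.122500 = 8583.54 − 1110.20 = 7473.34 kPa
% deviation = (7473.34 − 7791.41)/7791.41 × 100% = -4.08%

-4.08 %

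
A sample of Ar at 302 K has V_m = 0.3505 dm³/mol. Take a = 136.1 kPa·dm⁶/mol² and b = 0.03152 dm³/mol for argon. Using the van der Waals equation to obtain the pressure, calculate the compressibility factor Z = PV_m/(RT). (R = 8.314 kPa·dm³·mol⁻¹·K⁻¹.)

Z ≈ 0.9442

P = RT/(V_m − b) − a/V_m² = (8.314)(302)/(0.3505 − 0.03152) − 136.1/(0.3505)²
  = 2510.8/0.31898 − 1107.9 = 7871.3 − 1107.9 = 6763.4 kPa
Z = PV_m/(RT) = (6763.4)(0.3505)/((8.314)(302)) = 2370.6/2510.8 = 0.9442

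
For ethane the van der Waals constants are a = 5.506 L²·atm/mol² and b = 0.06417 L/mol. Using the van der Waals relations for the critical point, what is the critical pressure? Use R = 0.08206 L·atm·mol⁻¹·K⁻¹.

P_c ≈ 49.52 atm

For a van der Waals gas, P_c = a/(27b²).
P_c = 5.506/(27×(0.06417)²) = 5.506/0.11118 = 49.52 atm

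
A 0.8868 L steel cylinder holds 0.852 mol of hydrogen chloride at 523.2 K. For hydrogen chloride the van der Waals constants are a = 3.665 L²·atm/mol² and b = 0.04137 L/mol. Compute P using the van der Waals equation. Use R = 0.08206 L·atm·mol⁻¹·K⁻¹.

P ≈ 39.57 atm

P = nRT/(V − nb) − a n²/V²
nRT/(V − nb) = (0.852)(0.08206)(523.2)/(0.8868 − 0.852×0.04137) = 36.580/0.85155 = 42.957 atm
a n²/V² = (3.665)(0.852)²/(0.8868)² = 3.3830 atm
P = 42.957 − 3.3830 = 39.57 atm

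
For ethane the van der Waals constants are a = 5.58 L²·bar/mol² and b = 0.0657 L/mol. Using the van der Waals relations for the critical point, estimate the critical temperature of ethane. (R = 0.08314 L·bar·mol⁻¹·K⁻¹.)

T_c ≈ 302.7 K

For a van der Waals gas, T_c = 8a/(27Rb).
T_c = 8×5.58/(27×0.08314×0.0657) = 44.640/0.14748 = 302.7 K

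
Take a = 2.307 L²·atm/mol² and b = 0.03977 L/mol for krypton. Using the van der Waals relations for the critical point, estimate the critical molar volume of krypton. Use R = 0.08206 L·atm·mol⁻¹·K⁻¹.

For a van der Waals gas, V_m,c = 3b.
V_m,c = 3×0.03977 = 0.1193 L/mol

V_m,c ≈ 0.1193 L/mol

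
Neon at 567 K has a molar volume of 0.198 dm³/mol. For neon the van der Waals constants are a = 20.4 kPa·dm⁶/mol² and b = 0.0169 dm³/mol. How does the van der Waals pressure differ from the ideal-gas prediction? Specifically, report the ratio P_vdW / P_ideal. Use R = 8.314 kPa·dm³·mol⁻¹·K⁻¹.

Ideal: P_ideal = RT/V_m = (8.314)(567)/0.198 = 23808.3 kPa
vdW: P = RT/(V_m − b) − a/V_m² = 4714.04/0.181100 − 20.4/0.0392040 = 26030.0 − 520.355 = 25509.6 kPa
Ratio = 25509.6/23808.3 = 1.071

P_vdW / P_ideal ≈ 1.071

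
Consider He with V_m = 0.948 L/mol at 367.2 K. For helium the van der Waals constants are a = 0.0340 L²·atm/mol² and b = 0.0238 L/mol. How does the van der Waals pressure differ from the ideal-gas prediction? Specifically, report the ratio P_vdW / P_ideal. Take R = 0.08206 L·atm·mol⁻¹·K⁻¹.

Ideal: P_ideal = RT/V_m = (0.08206)(367.2)/0.948 = 31.7853 atm
vdW: P = RT/(V_m − b) − a/V_m² = 30.1324/0.924200 − 0.0340/0.898704 = 32.6038 − 0.0378323 = 32.5660 atm
Ratio = 32.5660/31.7853 = 1.025

P_vdW / P_ideal ≈ 1.025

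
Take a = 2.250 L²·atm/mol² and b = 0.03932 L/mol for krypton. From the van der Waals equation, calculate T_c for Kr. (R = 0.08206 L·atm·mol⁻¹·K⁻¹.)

For a van der Waals gas, T_c = 8a/(27Rb).
T_c = 8×2.250/(27×0.08206×0.03932) = 18.000/0.087118 = 206.6 K

T_c ≈ 206.6 K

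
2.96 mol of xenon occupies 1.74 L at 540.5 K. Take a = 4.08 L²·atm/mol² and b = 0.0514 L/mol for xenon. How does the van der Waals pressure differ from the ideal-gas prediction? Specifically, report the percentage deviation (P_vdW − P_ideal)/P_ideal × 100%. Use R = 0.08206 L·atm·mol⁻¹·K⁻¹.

-6.07 %

Ideal: P_ideal = nRT/V = (2.96)(0.08206)(540.5)/1.74 = 75.4518 atm
vdW: P = nRT/(V − nb) − a n²/V² = 131.286/1.58786 − 35.7473/3.02760 = 82.6811 − 11.8071 = 70.8740 atm
% deviation = (70.8740 − 75.4518)/75.4518 × 100% = -6.07%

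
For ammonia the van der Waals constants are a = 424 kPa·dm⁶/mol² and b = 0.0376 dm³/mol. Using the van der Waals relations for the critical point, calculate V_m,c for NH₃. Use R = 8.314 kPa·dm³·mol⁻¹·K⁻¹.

For a van der Waals gas, V_m,c = 3b.
V_m,c = 3×0.0376 = 0.1128 dm³/mol

V_m,c ≈ 0.1128 dm³/mol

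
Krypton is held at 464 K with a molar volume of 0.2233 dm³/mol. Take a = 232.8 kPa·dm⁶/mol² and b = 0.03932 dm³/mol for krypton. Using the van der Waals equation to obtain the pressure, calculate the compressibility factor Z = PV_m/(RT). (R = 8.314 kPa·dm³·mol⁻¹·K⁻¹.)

P = RT/(V_m − b) − a/V_m² = (8.314)(464)/(0.2233 − 0.03932) − 232.8/(0.2233)²
  = 3857.7/0.18398 − 4668.8 = 20968 − 4668.8 = 16299 kPa
Z = PV_m/(RT) = (16299)(0.2233)/((8.314)(464)) = 3639.6/3857.7 = 0.9435

Z ≈ 0.9435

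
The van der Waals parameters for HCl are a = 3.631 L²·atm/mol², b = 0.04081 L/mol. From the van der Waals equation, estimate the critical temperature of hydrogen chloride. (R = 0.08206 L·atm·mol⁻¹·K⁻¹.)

For a van der Waals gas, T_c = 8a/(27Rb).
T_c = 8×3.631/(27×0.08206×0.04081) = 29.048/0.090419 = 321.3 K

T_c ≈ 321.3 K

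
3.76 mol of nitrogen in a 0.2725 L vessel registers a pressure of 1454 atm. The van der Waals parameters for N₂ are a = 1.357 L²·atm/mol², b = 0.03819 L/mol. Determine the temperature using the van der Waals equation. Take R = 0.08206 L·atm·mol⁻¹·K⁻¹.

T ≈ 715.4 K

T = (P + a n²/V²)(V − nb)/(nR)
P + a n²/V² = 1454 + (1.357)(3.76)²/(0.2725)² = 1712.4 atm
V − nb = 0.2725 − (3.76)(0.03819) = 0.12891 L
T = (1712.4)(0.12891)/((3.76)(0.08206)) = 715.4 K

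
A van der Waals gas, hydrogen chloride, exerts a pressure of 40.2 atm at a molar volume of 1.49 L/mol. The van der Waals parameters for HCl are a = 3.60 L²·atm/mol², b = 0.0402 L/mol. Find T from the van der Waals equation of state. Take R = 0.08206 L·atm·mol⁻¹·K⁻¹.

T = (P + a/V_m²)(V_m − b)/R
P + a/V_m² = 40.2 + 3.60/(1.49)² = 41.822 atm
V_m − b = 1.49 − 0.0402 = 1.4498 L/mol
T = (41.822)(1.4498)/0.08206 = 738.9 K

T ≈ 738.9 K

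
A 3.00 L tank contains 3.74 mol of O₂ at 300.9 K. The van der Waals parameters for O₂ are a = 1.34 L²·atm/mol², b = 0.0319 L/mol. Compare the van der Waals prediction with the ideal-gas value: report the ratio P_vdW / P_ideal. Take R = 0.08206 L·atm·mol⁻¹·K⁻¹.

P_vdW / P_ideal ≈ 0.9738

Ideal: P_ideal = nRT/V = (3.74)(0.08206)(300.9)/3.00 = 30.7825 atm
vdW: P = nRT/(V − nb) − a n²/V² = 92.3475/2.88069 − 18.7434/9.00000 = 32.0574 − 2.08260 = 29.9748 atm
Ratio = 29.9748/30.7825 = 0.9738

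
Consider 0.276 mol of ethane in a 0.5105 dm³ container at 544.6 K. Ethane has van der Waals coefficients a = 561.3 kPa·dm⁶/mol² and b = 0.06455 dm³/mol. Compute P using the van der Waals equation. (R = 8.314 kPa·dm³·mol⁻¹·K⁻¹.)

P ≈ 2372 kPa

P = nRT/(V − nb) − a n²/V²
nRT/(V − nb) = (0.276)(8.314)(544.6)/(0.5105 − 0.276×0.06455) = 1249.7/0.49268 = 2536.5 kPa
a n²/V² = (561.3)(0.276)²/(0.5105)² = 164.07 kPa
P = 2536.5 − 164.07 = 2372 kPa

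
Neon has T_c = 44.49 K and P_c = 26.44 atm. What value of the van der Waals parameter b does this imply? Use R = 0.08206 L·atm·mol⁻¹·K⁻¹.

From T_c = 8a/(27Rb) and P_c = a/(27b²): b = R T_c/(8 P_c).
b = (0.08206)(44.49)/(8×26.44) = 3.6508/211.52 = 0.01726 L/mol

b ≈ 0.01726 L/mol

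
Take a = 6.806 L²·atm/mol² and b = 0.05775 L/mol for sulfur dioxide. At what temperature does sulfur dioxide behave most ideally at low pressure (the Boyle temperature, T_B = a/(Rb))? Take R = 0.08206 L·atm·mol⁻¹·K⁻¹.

For a van der Waals gas the second virial coefficient B₂ = b − a/(RT) vanishes at T_B = a/(Rb).
T_B = 6.806/(0.08206×0.05775) = 6.806/0.0047390 = 1436 K

T_B ≈ 1436 K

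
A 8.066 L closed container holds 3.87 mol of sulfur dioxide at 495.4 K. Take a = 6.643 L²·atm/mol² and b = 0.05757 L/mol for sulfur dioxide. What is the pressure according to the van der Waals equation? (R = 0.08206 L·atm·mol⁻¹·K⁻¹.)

P = nRT/(V − nb) − a n²/V²
nRT/(V − nb) = (3.87)(0.08206)(495.4)/(8.066 − 3.87×0.05757) = 157.33/7.8432 = 20.059 atm
a n²/V² = (6.643)(3.87)²/(8.066)² = 1.5292 atm
P = 20.059 − 1.5292 = 18.53 atm

P ≈ 18.53 atm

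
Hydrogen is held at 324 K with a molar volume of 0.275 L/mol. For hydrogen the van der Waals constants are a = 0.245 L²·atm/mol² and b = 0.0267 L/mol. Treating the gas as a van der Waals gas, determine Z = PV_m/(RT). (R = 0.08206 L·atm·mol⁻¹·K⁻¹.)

Z ≈ 1.074

P = RT/(V_m − b) − a/V_m² = (0.08206)(324)/(0.275 − 0.0267) − 0.245/(0.275)²
  = 26.587/0.24830 − 3.2397 = 107.08 − 3.2397 = 103.84 atm
Z = PV_m/(RT) = (103.84)(0.275)/((0.08206)(324)) = 28.556/26.587 = 1.074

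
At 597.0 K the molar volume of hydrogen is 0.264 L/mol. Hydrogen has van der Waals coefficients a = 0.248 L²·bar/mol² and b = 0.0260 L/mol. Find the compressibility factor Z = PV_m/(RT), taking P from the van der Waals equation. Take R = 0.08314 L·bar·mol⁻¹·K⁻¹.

Z ≈ 1.090

P = RT/(V_m − b) − a/V_m² = (0.08314)(597.0)/(0.264 − 0.0260) − 0.248/(0.264)²
  = 49.635/0.23800 − 3.5583 = 208.55 − 3.5583 = 204.99 bar
Z = PV_m/(RT) = (204.99)(0.264)/((0.08314)(597.0)) = 54.117/49.635 = 1.090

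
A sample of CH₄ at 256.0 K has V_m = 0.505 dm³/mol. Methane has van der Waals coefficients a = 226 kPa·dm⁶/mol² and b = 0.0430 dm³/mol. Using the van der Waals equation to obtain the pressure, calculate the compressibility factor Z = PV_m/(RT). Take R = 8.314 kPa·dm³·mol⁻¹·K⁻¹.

P = RT/(V_m − b) − a/V_m² = (8.314)(256.0)/(0.505 − 0.0430) − 226/(0.505)²
  = 2128.4/0.46200 − 886.19 = 4606.9 − 886.19 = 3720.7 kPa
Z = PV_m/(RT) = (3720.7)(0.505)/((8.314)(256.0)) = 1879.0/2128.4 = 0.8828

Z ≈ 0.8828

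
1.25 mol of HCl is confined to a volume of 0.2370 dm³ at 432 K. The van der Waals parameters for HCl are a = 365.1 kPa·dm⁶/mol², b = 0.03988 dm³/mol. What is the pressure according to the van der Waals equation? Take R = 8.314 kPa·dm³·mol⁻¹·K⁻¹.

P ≈ 13833 kPa

P = nRT/(V − nb) − a n²/V²
nRT/(V − nb) = (1.25)(8.314)(432)/(0.2370 − 1.25×0.03988) = 4489.6/0.18715 = 23989 kPa
a n²/V² = (365.1)(1.25)²/(0.2370)² = 10156 kPa
P = 23989 − 10156 = 13833 kPa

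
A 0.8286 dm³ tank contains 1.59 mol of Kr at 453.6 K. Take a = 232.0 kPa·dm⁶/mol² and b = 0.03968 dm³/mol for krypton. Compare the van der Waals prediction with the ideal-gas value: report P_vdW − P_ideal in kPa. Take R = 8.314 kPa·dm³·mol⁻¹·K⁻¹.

Ideal: P_ideal = nRT/V = (1.59)(8.314)(453.6)/0.8286 = 7236.61 kPa
vdW: P = nRT/(V − nb) − a n²/V² = 5996.26/0.765509 − 586.519/0.686578 = 7833.04 − 854.264 = 6978.78 kPa
ΔP = 6978.78 − 7236.61 = -257.8 kPa

ΔP ≈ -257.8 kPa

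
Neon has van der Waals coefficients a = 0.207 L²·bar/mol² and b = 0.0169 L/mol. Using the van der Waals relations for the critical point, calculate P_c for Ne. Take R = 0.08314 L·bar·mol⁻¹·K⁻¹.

For a van der Waals gas, P_c = a/(27b²).
P_c = 0.207/(27×(0.0169)²) = 0.207/0.0077115 = 26.84 bar

P_c ≈ 26.84 bar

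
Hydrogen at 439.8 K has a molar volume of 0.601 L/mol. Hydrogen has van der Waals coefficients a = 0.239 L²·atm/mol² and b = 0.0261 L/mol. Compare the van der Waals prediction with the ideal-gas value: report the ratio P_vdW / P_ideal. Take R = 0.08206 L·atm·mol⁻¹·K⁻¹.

Ideal: P_ideal = RT/V_m = (0.08206)(439.8)/0.601 = 60.0499 atm
vdW: P = RT/(V_m − b) − a/V_m² = 36.0900/0.574900 − 0.239/0.361201 = 62.7761 − 0.661681 = 62.1144 atm
Ratio = 62.1144/60.0499 = 1.034

P_vdW / P_ideal ≈ 1.034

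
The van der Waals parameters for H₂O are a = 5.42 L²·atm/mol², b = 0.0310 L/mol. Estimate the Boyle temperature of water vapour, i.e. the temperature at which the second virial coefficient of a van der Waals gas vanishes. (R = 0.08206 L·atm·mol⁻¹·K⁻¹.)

For a van der Waals gas the second virial coefficient B₂ = b − a/(RT) vanishes at T_B = a/(Rb).
T_B = 5.42/(0.08206×0.0310) = 5.42/0.0025439 = 2131 K

T_B ≈ 2131 K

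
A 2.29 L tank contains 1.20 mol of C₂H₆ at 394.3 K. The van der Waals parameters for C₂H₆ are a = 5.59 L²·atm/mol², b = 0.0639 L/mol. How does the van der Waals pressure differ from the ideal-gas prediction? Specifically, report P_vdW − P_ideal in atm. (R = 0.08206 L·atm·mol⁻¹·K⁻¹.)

ΔP ≈ -0.948 atm

Ideal: P_ideal = nRT/V = (1.20)(0.08206)(394.3)/2.29 = 16.9552 atm
vdW: P = nRT/(V − nb) − a n²/V² = 38.8275/2.21332 − 8.04960/5.24410 = 17.5427 − 1.53498 = 16.0077 atm
ΔP = 16.0077 − 16.9552 = -0.948 atm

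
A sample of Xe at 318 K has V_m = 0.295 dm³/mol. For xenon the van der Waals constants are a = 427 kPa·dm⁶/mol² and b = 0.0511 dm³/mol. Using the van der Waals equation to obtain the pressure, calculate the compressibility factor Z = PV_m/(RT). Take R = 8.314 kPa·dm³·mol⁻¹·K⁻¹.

Z ≈ 0.6620

P = RT/(V_m − b) − a/V_m² = (8.314)(318)/(0.295 − 0.0511) − 427/(0.295)²
  = 2643.9/0.24390 − 4906.6 = 10840 − 4906.6 = 5933 kPa
Z = PV_m/(RT) = (5933)(0.295)/((8.314)(318)) = 1750.2/2643.9 = 0.6620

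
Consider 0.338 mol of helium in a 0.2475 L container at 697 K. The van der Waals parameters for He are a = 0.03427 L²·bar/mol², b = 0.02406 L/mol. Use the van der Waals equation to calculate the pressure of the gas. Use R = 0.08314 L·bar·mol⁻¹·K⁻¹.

P = nRT/(V − nb) − a n²/V²
nRT/(V − nb) = (0.338)(0.08314)(697)/(0.2475 − 0.338×0.02406) = 19.587/0.23937 = 81.827 bar
a n²/V² = (0.03427)(0.338)²/(0.2475)² = 0.063914 bar
P = 81.827 − 0.063914 = 81.76 bar

P ≈ 81.76 bar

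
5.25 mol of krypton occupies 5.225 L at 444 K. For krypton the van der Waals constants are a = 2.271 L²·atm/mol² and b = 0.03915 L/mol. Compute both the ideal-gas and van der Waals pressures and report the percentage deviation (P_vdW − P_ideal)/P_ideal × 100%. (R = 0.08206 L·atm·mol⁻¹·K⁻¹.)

-2.17 %

Ideal: P_ideal = nRT/V = (5.25)(0.08206)(444)/5.225 = 36.6090 atm
vdW: P = nRT/(V − nb) − a n²/V² = 191.282/5.01946 − 62.5944/27.3006 = 38.1081 − 2.29278 = 35.8153 atm
% deviation = (35.8153 − 36.6090)/36.6090 × 100% = -2.17%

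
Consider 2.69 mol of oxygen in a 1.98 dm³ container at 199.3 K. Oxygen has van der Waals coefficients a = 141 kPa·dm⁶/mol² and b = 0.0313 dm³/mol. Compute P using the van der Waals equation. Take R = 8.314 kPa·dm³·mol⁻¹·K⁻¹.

P = nRT/(V − nb) − a n²/V²
nRT/(V − nb) = (2.69)(8.314)(199.3)/(1.98 − 2.69×0.0313) = 4457.3/1.8958 = 2351.1 kPa
a n²/V² = (141)(2.69)²/(1.98)² = 260.25 kPa
P = 2351.1 − 260.25 = 2091 kPa

P ≈ 2091 kPa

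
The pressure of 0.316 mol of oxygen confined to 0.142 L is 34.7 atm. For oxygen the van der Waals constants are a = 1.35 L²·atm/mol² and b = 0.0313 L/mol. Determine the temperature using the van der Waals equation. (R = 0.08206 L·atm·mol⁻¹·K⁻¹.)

T = (P + a n²/V²)(V − nb)/(nR)
P + a n²/V² = 34.7 + (1.35)(0.316)²/(0.142)² = 41.385 atm
V − nb = 0.142 − (0.316)(0.0313) = 0.13211 L
T = (41.385)(0.13211)/((0.316)(0.08206)) = 210.8 K

T ≈ 210.8 K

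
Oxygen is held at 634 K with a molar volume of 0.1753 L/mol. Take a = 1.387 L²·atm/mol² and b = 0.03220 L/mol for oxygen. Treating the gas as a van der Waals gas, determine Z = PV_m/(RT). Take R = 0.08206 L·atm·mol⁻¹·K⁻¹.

Z ≈ 1.073

P = RT/(V_m − b) − a/V_m² = (0.08206)(634)/(0.1753 − 0.03220) − 1.387/(0.1753)²
  = 52.026/0.14310 − 45.135 = 363.56 − 45.135 = 318.43 atm
Z = PV_m/(RT) = (318.43)(0.1753)/((0.08206)(634)) = 55.821/52.026 = 1.073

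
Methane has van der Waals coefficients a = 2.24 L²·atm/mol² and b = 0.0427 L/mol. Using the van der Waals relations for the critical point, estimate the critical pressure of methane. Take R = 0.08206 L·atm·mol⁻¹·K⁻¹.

P_c ≈ 45.50 atm

For a van der Waals gas, P_c = a/(27b²).
P_c = 2.24/(27×(0.0427)²) = 2.24/0.049229 = 45.50 atm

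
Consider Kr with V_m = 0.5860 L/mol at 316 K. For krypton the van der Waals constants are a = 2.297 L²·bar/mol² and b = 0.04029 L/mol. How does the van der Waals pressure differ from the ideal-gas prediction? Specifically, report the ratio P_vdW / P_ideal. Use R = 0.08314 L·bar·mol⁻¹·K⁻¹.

Ideal: P_ideal = RT/V_m = (0.08314)(316)/0.5860 = 44.8332 bar
vdW: P = RT/(V_m − b) − a/V_m² = 26.2722/0.545710 − 2.297/0.343396 = 48.1432 − 6.68907 = 41.4541 bar
Ratio = 41.4541/44.8332 = 0.9246

P_vdW / P_ideal ≈ 0.9246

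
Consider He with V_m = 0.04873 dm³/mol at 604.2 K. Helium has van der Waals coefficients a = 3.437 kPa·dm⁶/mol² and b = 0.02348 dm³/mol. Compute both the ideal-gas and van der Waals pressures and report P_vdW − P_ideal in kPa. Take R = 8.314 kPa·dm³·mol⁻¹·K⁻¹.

Ideal: P_ideal = RT/V_m = (8.314)(604.2)/0.04873 = 103085 kPa
vdW: P = RT/(V_m − b) − a/V_m² = 5023.32/0.0252500 − 3.437/0.00237461 = 198943 − 1447.40 = 197496 kPa
ΔP = 197496 − 103085 = 94410 kPa

ΔP ≈ 94410 kPa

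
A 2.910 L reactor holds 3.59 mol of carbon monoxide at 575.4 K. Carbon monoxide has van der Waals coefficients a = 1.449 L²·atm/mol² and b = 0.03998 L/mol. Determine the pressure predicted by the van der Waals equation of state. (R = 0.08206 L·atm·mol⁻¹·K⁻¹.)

P = nRT/(V − nb) − a n²/V²
nRT/(V − nb) = (3.59)(0.08206)(575.4)/(2.910 − 3.59×0.03998) = 169.51/2.7665 = 61.272 atm
a n²/V² = (1.449)(3.59)²/(2.910)² = 2.2053 atm
P = 61.272 − 2.2053 = 59.07 atm

P ≈ 59.07 atm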